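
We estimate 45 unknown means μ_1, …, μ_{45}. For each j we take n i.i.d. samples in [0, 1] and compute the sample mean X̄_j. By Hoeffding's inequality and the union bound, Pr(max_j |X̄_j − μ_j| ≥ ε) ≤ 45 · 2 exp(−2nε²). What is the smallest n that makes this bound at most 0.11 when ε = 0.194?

90

Need 2·45·exp(−2nε²) ≤ 0.11, i.e. exp(−2nε²) ≤ 0.11/90.
So 2nε² ≥ ln(90/0.11) = 6.707085.
Hence n ≥ 6.707085/(2·0.194²) = 89.105.
The smallest integer n is 90.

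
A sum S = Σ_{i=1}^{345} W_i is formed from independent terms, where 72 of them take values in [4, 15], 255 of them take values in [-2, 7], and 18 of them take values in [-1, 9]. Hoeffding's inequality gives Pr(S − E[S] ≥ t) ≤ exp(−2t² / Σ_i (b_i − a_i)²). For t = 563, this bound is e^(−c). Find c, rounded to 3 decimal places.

20.340

Σ(b_i − a_i)² = 72·11² + 255·9² + 18·10² = 31167.
c = 2t² / 31167 = 2·563² / 31167 = 20.3400.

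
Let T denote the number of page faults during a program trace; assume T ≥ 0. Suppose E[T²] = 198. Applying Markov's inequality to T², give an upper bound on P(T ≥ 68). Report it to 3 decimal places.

Since T ≥ 0, the event {T ≥ 68} is the same as {T² ≥ 4624}.
Markov's inequality applied to T² gives P(T² ≥ 4624) ≤ E[T²]/4624 = 198/4624 = 0.0428.

0.043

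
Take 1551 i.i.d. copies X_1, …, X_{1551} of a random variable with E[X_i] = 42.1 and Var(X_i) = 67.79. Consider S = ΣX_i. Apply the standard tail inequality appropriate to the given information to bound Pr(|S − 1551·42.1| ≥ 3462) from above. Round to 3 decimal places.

0.009

With mean and variance of each term known, Chebyshev's inequality bounds the deviation of the sum (or sample mean).
Var(S) = n·Var(X_i) = 1551·67.79 = 105142.29.
Chebyshev: Pr(|S − 1551·42.1| ≥ 3462) ≤ Var(S)/3462² = 105142.29/11985444 = 0.0088.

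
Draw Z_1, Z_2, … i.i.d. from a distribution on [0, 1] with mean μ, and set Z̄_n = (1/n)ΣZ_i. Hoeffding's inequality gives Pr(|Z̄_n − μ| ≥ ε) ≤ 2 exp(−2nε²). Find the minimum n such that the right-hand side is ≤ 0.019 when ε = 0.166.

85

Require 2·exp(−2nε²) ≤ 0.019, i.e. 2nε² ≥ ln(2/0.019) = 4.656463.
So n ≥ 4.656463 / (2·0.166²) = 84.491.
The smallest integer n is 85.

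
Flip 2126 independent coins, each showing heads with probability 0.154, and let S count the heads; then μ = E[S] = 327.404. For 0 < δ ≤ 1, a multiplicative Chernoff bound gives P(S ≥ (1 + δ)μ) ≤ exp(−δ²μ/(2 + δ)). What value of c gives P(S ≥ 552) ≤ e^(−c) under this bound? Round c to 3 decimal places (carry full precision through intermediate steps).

Write 552 = (1 + δ)μ, so δ = 552/327.404 − 1 = 0.6859904…
Then the exponent is δ²μ/(2 + δ) = (552 − μ)² / (μ·(2 + δ)) = 57.360853.

57.361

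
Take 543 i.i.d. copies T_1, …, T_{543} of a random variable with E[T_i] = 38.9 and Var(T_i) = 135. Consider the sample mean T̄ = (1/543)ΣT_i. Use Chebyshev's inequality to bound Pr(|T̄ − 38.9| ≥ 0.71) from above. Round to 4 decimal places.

Var(T̄) = Var(T_i)/n = 135/543 = 0.24862.
Chebyshev: Pr(|T̄ − 38.9| ≥ 0.71) ≤ Var(T̄)/(0.71)² = 135/(543·0.71²) = 0.4932.

0.4932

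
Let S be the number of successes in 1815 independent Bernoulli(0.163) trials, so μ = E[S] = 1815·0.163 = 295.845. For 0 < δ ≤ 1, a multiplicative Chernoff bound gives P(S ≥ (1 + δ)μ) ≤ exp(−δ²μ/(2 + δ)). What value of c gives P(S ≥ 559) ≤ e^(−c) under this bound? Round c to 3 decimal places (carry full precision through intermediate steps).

81.009

Write 559 = (1 + δ)μ, so δ = 559/295.845 − 1 = 0.8895029…
Then the exponent is δ²μ/(2 + δ) = (559 − μ)² / (μ·(2 + δ)) = 81.009486.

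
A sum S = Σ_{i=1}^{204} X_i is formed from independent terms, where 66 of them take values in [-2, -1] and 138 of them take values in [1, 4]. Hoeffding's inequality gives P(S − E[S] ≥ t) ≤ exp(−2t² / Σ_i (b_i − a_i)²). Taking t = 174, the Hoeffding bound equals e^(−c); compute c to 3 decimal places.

46.294

Σ(b_i − a_i)² = 66·1² + 138·3² = 1308.
c = 2t² / 1308 = 2·174² / 1308 = 46.2936.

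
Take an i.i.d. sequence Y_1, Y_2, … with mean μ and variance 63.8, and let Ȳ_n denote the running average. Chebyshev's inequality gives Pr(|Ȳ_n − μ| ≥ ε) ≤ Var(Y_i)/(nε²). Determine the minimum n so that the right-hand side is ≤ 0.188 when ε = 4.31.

Require 63.8/(n·4.31²) ≤ 0.188, i.e. n ≥ 63.8/(0.188·4.31²) = 18.269.
The smallest integer n is 19.

19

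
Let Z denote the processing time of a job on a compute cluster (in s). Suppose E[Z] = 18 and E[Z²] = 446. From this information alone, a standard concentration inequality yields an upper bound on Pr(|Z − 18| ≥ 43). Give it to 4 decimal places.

The first two moments determine the variance, so Chebyshev's inequality is the sharpest standard bound available.
Var(Z) = E[Z²] − (E[Z])² = 446 − 324 = 122.
Chebyshev's inequality: Pr(|Z − μ| ≥ t) ≤ Var(Z)/t² = 122/1849 = 0.0660.

0.0660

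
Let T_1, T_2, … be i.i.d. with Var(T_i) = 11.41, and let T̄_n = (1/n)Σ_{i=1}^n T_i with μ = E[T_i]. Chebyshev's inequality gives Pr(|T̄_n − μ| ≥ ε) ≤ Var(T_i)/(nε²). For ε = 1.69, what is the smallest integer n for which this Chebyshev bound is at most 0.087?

46

Require 11.41/(n·1.69²) ≤ 0.087, i.e. n ≥ 11.41/(0.087·1.69²) = 45.919.
The smallest integer n is 46.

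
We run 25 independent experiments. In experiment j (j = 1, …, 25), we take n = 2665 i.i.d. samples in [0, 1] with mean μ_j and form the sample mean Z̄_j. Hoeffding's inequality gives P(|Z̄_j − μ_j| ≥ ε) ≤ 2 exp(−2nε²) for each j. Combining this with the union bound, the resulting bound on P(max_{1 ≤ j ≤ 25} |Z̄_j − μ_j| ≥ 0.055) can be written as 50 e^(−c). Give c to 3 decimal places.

16.123

Union bound over the 25 events: P(max_{1 ≤ j ≤ 25} |Z̄_j − μ_j| ≥ 0.055) ≤ 25·2·exp(−2nε²) = 50 exp(−2·2665·0.055²).
So c = 2·2665·0.055² = 16.1232.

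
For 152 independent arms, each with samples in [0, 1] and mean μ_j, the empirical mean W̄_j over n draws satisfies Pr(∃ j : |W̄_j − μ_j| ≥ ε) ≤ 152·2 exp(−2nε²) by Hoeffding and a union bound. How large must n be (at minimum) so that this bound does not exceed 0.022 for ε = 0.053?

1697

Need 2·152·exp(−2nε²) ≤ 0.022, i.e. exp(−2nε²) ≤ 0.022/304.
So 2nε² ≥ ln(304/0.022) = 9.533741.
Hence n ≥ 9.533741/(2·0.053²) = 1696.999.
The smallest integer n is 1697.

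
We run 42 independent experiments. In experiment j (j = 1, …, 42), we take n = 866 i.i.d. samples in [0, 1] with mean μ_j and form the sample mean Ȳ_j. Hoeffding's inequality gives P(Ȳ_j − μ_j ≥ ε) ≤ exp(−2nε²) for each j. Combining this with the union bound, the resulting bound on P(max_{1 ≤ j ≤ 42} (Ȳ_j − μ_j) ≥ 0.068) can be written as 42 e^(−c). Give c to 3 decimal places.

Union bound over the 42 events: P(max_{1 ≤ j ≤ 42} (Ȳ_j − μ_j) ≥ 0.068) ≤ 42·exp(−2nε²) = 42 exp(−2·866·0.068²).
So c = 2·866·0.068² = 8.0088.

8.009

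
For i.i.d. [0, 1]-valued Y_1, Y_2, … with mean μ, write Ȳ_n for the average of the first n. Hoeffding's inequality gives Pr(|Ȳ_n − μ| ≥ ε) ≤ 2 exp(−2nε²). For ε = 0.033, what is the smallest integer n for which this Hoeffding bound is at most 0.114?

Require 2·exp(−2nε²) ≤ 0.114, i.e. 2nε² ≥ ln(2/0.114) = 2.864704.
So n ≥ 2.864704 / (2·0.033²) = 1315.291.
The smallest integer n is 1316.

1316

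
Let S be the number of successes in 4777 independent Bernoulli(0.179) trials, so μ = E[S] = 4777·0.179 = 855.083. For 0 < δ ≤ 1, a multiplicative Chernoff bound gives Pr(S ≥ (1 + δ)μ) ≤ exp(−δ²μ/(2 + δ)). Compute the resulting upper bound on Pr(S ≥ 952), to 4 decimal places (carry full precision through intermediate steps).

0.0055

Write 952 = (1 + δ)μ, so δ = 952/855.083 − 1 = 0.1133422…
Then the exponent is δ²μ/(2 + δ) = (952 − μ)² / (μ·(2 + δ)) = 5.197827.
Bound = exp(−5.197827) = 0.00553.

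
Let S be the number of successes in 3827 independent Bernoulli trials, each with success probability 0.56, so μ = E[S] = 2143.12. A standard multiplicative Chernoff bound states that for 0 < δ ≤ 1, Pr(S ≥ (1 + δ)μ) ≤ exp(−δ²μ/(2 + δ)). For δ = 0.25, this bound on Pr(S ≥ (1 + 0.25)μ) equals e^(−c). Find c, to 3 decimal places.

59.531

c = δ²μ/(2 + δ) = 0.25²·2143.12/(2 + 0.25) = 59.5311.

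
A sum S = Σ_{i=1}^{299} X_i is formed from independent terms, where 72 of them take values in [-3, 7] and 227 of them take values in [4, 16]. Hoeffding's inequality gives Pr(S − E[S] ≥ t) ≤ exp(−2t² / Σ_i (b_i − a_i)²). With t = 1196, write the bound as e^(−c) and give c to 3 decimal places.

Σ(b_i − a_i)² = 72·10² + 227·12² = 39888.
c = 2t² / 39888 = 2·1196² / 39888 = 71.7216.

71.722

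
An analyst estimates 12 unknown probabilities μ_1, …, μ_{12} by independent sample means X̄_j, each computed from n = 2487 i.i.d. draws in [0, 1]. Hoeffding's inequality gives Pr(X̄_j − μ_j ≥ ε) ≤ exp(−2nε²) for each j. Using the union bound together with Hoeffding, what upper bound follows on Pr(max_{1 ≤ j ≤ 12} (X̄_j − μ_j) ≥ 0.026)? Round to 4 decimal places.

0.4158

Per-experiment Hoeffding bound: exp(−2·2487·0.026²) = exp(−3.36242) = 0.034651.
Union bound over 12 events: 12·0.034651 = 0.41581.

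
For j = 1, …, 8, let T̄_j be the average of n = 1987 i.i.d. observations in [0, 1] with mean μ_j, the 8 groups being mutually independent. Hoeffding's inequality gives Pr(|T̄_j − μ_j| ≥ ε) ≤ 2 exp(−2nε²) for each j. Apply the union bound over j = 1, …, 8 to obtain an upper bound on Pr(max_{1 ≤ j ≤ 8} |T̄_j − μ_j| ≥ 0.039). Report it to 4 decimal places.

Per-experiment Hoeffding bound: 2·exp(−2·1987·0.039²) = 2·exp(−6.04445) = 0.004742.
Union bound over 8 events: 8·0.004742 = 0.03794.

0.0379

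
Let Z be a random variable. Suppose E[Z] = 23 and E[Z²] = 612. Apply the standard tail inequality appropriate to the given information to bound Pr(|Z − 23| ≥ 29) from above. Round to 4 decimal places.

0.0987

The first two moments determine the variance, so Chebyshev's inequality is the sharpest standard bound available.
Var(Z) = E[Z²] − (E[Z])² = 612 − 529 = 83.
Chebyshev's inequality: Pr(|Z − μ| ≥ t) ≤ Var(Z)/t² = 83/841 = 0.0987.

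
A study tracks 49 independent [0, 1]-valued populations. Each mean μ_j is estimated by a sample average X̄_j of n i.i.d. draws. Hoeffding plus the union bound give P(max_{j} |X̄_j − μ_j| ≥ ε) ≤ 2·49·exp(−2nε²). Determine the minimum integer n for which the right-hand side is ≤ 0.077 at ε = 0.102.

Need 2·49·exp(−2nε²) ≤ 0.077, i.e. exp(−2nε²) ≤ 0.077/98.
So 2nε² ≥ ln(98/0.077) = 7.148917.
Hence n ≥ 7.148917/(2·0.102²) = 343.566.
The smallest integer n is 344.

344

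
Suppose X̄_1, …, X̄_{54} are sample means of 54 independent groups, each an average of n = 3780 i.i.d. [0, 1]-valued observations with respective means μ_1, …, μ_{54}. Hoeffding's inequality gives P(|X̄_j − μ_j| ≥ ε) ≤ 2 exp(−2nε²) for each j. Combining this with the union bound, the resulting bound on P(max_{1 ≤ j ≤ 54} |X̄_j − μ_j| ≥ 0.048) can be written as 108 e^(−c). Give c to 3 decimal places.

Union bound over the 54 events: P(max_{1 ≤ j ≤ 54} |X̄_j − μ_j| ≥ 0.048) ≤ 54·2·exp(−2nε²) = 108 exp(−2·3780·0.048²).
So c = 2·3780·0.048² = 17.4182.

17.418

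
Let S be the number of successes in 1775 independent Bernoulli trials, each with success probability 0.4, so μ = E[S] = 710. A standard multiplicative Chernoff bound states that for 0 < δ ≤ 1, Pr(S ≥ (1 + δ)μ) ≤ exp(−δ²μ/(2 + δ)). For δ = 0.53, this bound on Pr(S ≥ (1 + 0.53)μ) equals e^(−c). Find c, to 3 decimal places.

c = δ²μ/(2 + δ) = 0.53²·710/(2 + 0.53) = 78.8296.

78.830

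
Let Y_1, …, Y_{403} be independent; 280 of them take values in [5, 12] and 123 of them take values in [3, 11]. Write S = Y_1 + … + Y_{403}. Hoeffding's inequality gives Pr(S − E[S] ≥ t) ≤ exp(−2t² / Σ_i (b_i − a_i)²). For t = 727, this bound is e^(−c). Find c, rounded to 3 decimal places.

48.956

Σ(b_i − a_i)² = 280·7² + 123·8² = 21592.
c = 2t² / 21592 = 2·727² / 21592 = 48.9560.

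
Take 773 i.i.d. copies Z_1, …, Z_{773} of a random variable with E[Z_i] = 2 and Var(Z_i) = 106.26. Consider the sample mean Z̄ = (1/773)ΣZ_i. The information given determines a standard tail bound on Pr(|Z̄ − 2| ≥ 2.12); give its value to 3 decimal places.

With mean and variance of each term known, Chebyshev's inequality bounds the deviation of the sum (or sample mean).
Var(Z̄) = Var(Z_i)/n = 106.26/773 = 0.13746.
Chebyshev: Pr(|Z̄ − 2| ≥ 2.12) ≤ Var(Z̄)/(2.12)² = 106.26/(773·2.12²) = 0.0306.

0.031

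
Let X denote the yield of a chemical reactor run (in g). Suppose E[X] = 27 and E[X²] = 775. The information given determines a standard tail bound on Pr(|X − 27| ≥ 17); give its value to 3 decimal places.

The first two moments determine the variance, so Chebyshev's inequality is the sharpest standard bound available.
Var(X) = E[X²] − (E[X])² = 775 − 729 = 46.
Chebyshev's inequality: Pr(|X − μ| ≥ t) ≤ Var(X)/t² = 46/289 = 0.1592.

0.159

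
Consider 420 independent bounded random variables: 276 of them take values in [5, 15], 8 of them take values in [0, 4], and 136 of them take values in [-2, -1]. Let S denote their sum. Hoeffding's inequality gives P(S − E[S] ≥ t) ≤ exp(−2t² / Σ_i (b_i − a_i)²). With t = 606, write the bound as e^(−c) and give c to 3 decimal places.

Σ(b_i − a_i)² = 276·10² + 8·4² + 136·1² = 27864.
c = 2t² / 27864 = 2·606² / 27864 = 26.3592.

26.359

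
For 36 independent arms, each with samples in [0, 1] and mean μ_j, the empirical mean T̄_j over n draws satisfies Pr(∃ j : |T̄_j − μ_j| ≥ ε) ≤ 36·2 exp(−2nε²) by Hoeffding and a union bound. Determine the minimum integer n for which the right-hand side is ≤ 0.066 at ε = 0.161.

135

Need 2·36·exp(−2nε²) ≤ 0.066, i.e. exp(−2nε²) ≤ 0.066/72.
So 2nε² ≥ ln(72/0.066) = 6.994767.
Hence n ≥ 6.994767/(2·0.161²) = 134.925.
The smallest integer n is 135.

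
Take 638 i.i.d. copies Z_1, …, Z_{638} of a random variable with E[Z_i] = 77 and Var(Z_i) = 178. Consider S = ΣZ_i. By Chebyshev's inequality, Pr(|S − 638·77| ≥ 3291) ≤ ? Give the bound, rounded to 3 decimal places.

Var(S) = n·Var(Z_i) = 638·178 = 113564.
Chebyshev: Pr(|S − 638·77| ≥ 3291) ≤ Var(S)/3291² = 113564/10830681 = 0.0105.

0.010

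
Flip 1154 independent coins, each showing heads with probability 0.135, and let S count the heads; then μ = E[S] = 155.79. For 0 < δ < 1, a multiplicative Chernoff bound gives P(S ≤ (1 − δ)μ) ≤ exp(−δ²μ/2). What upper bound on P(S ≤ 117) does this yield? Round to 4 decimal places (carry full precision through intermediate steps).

0.0080

Write 117 = (1 − δ)μ, so δ = 1 − 117/155.79 = 0.248989…
Then the exponent is δ²μ/2 = (μ − 117)²/(2μ) = 4.829142.
Bound = exp(−4.829142) = 0.00799.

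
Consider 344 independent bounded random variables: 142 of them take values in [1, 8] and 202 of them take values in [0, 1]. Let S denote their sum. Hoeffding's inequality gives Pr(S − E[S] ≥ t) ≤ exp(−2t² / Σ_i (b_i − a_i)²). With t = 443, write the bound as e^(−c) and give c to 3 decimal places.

54.818

Σ(b_i − a_i)² = 142·7² + 202·1² = 7160.
c = 2t² / 7160 = 2·443² / 7160 = 54.8182.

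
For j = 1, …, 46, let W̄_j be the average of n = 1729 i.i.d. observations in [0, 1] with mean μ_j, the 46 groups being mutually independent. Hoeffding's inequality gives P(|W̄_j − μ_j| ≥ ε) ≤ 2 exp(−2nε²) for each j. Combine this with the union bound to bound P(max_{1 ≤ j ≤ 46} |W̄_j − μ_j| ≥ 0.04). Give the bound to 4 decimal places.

0.3639

Per-experiment Hoeffding bound: 2·exp(−2·1729·0.04²) = 2·exp(−5.53280) = 0.0079098.
Union bound over 46 events: 46·0.0079098 = 0.36385.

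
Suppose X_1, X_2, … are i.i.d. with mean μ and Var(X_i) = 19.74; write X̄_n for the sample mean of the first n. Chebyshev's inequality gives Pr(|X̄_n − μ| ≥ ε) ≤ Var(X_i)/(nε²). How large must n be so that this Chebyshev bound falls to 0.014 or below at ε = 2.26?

Require 19.74/(n·2.26²) ≤ 0.014, i.e. n ≥ 19.74/(0.014·2.26²) = 276.059.
The smallest integer n is 277.

277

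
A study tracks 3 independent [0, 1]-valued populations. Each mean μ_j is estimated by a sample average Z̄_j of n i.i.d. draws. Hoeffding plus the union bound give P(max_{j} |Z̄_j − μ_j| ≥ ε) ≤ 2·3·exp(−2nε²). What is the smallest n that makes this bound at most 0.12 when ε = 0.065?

463

Need 2·3·exp(−2nε²) ≤ 0.12, i.e. exp(−2nε²) ≤ 0.12/6.
So 2nε² ≥ ln(6/0.12) = 3.912023.
Hence n ≥ 3.912023/(2·0.065²) = 462.961.
The smallest integer n is 463.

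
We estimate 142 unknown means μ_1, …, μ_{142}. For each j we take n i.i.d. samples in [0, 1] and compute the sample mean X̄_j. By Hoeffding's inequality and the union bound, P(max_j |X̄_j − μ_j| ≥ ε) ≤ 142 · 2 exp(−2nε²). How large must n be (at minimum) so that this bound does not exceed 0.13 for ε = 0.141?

Need 2·142·exp(−2nε²) ≤ 0.13, i.e. exp(−2nε²) ≤ 0.13/284.
So 2nε² ≥ ln(284/0.13) = 7.689195.
Hence n ≥ 7.689195/(2·0.141²) = 193.380.
The smallest integer n is 194.

194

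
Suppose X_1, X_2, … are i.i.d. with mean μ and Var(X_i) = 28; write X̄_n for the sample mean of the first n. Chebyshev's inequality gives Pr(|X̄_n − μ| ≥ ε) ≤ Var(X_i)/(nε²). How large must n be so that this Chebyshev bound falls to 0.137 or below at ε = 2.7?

29

Require 28/(n·2.7²) ≤ 0.137, i.e. n ≥ 28/(0.137·2.7²) = 28.036.
The smallest integer n is 29.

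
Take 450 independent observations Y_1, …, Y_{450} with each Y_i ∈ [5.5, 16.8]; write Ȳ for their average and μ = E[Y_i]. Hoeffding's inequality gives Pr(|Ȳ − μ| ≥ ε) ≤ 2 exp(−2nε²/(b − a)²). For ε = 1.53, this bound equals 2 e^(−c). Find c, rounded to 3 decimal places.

c = 2nε²/(b − a)² = 2·450·1.53² / 11.3² = 16.4994.

16.499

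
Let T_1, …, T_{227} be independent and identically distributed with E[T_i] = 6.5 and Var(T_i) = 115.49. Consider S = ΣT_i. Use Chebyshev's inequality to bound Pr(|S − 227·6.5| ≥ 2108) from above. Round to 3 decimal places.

0.006

Var(S) = n·Var(T_i) = 227·115.49 = 26216.23.
Chebyshev: Pr(|S − 227·6.5| ≥ 2108) ≤ Var(S)/2108² = 26216.23/4443664 = 0.0059.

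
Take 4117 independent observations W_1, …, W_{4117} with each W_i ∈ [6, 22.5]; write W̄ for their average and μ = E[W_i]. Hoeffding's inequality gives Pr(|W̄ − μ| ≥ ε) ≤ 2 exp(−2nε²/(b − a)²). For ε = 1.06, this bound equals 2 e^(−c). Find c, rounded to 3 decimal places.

c = 2nε²/(b − a)² = 2·4117·1.06² / 16.5² = 33.9825.

33.982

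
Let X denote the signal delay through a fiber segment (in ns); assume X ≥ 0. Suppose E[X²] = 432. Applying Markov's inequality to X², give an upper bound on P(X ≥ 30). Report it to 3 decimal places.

0.480

Since X ≥ 0, the event {X ≥ 30} is the same as {X² ≥ 900}.
Markov's inequality applied to X² gives P(X² ≥ 900) ≤ E[X²]/900 = 432/900 = 0.4800.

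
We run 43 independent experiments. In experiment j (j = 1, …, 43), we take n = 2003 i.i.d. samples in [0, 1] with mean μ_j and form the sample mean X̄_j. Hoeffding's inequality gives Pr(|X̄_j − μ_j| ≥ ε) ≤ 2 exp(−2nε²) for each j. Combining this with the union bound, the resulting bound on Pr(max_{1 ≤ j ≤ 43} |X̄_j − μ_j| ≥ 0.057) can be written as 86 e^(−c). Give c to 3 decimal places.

13.015

Union bound over the 43 events: Pr(max_{1 ≤ j ≤ 43} |X̄_j − μ_j| ≥ 0.057) ≤ 43·2·exp(−2nε²) = 86 exp(−2·2003·0.057²).
So c = 2·2003·0.057² = 13.0155.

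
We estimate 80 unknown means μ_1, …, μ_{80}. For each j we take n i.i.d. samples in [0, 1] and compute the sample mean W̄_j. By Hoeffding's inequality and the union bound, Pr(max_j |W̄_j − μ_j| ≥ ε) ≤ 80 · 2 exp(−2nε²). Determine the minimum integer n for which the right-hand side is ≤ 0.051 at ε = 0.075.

Need 2·80·exp(−2nε²) ≤ 0.051, i.e. exp(−2nε²) ≤ 0.051/160.
So 2nε² ≥ ln(160/0.051) = 8.051103.
Hence n ≥ 8.051103/(2·0.075²) = 715.654.
The smallest integer n is 716.

716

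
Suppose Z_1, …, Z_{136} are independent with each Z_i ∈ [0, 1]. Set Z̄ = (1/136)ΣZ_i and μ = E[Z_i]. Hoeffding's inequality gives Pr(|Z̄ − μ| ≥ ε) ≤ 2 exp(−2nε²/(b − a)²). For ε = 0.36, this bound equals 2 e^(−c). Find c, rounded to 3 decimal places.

35.251

c = 2nε²/(b − a)² = 2·136·0.36² / 1² = 35.2512.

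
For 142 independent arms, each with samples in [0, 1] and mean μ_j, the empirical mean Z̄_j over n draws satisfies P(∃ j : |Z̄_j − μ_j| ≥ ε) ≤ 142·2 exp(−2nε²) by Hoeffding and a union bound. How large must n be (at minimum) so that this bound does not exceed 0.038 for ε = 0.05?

1784

Need 2·142·exp(−2nε²) ≤ 0.038, i.e. exp(−2nε²) ≤ 0.038/284.
So 2nε² ≥ ln(284/0.038) = 8.919143.
Hence n ≥ 8.919143/(2·0.05²) = 1783.829.
The smallest integer n is 1784.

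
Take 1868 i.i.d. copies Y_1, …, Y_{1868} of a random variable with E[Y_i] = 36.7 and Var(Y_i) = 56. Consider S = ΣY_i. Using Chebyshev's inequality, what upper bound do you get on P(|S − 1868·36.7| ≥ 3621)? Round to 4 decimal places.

0.0080

Var(S) = n·Var(Y_i) = 1868·56 = 104608.
Chebyshev: P(|S − 1868·36.7| ≥ 3621) ≤ Var(S)/3621² = 104608/13111641 = 0.0080.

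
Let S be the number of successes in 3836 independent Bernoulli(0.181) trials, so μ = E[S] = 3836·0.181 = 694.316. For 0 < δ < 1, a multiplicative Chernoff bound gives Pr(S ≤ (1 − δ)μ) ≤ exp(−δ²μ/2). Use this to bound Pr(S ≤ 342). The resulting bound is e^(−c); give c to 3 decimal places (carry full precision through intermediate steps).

89.388

Write 342 = (1 − δ)μ, so δ = 1 − 342/694.316 = 0.5074289…
Then the exponent is δ²μ/2 = (μ − 342)²/(2μ) = 89.387659.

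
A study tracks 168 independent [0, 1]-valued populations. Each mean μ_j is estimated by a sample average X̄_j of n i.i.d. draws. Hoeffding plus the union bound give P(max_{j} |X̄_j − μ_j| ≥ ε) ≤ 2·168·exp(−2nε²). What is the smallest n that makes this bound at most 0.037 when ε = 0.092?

539

Need 2·168·exp(−2nε²) ≤ 0.037, i.e. exp(−2nε²) ≤ 0.037/336.
So 2nε² ≥ ln(336/0.037) = 9.113949.
Hence n ≥ 9.113949/(2·0.092²) = 538.395.
The smallest integer n is 539.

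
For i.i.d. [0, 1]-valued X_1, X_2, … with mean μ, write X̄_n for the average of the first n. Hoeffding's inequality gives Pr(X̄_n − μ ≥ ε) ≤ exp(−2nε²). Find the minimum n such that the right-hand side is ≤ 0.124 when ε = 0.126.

66

Require exp(−2nε²) ≤ 0.124, i.e. 2nε² ≥ ln(1/0.124) = 2.087474.
So n ≥ 2.087474 / (2·0.126²) = 65.743.
The smallest integer n is 66.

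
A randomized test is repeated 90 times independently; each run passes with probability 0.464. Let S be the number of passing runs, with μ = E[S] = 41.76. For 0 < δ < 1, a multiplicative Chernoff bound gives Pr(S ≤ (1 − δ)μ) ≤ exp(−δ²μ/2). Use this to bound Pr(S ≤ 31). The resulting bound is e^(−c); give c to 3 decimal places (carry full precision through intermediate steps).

Write 31 = (1 − δ)μ, so δ = 1 − 31/41.76 = 0.2576628…
Then the exponent is δ²μ/2 = (μ − 31)²/(2μ) = 1.386226.

1.386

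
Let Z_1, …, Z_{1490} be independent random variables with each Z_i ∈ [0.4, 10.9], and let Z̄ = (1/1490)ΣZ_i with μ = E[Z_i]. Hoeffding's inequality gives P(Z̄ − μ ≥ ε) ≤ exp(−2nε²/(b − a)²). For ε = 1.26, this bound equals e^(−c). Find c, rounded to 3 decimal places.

c = 2nε²/(b − a)² = 2·1490·1.26² / 10.5² = 42.9120.

42.912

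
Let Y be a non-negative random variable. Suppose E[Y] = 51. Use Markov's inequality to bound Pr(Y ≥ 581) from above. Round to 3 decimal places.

Markov's inequality: for a non-negative random variable, Pr(Y ≥ a) ≤ E[Y]/a.
Here E[Y] = 51 and a = 581, so the bound is 51/581 = 0.0878.

0.088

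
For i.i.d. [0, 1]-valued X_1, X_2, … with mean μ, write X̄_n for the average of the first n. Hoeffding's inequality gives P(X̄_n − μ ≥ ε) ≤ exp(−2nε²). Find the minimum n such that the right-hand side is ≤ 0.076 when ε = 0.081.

197

Require exp(−2nε²) ≤ 0.076, i.e. 2nε² ≥ ln(1/0.076) = 2.577022.
So n ≥ 2.577022 / (2·0.081²) = 196.389.
The smallest integer n is 197.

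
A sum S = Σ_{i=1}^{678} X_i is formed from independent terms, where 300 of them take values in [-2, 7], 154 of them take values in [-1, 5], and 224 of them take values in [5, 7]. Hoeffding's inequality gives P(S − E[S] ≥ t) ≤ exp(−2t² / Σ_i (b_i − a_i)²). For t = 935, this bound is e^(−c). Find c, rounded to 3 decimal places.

Σ(b_i − a_i)² = 300·9² + 154·6² + 224·2² = 30740.
c = 2t² / 30740 = 2·935² / 30740 = 56.8787.

56.879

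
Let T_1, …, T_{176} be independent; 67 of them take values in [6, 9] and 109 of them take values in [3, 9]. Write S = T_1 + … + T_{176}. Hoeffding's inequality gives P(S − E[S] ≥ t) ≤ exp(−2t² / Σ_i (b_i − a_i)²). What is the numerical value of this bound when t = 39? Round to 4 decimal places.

Σ(b_i − a_i)² = 67·3² + 109·6² = 4527.
Exponent = 2·39² / 4527 = 0.67197.
Bound = exp(−0.67197) = 0.51070.

0.5107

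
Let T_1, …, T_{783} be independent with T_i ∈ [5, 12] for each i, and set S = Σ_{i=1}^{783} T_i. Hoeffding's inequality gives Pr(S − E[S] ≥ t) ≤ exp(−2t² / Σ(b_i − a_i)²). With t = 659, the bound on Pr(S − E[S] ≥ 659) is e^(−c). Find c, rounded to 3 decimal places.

Σ(b_i − a_i)² = 783·(7)² = 38367.
c = 2t²/38367 = 2·659²/38367 = 22.6383.

22.638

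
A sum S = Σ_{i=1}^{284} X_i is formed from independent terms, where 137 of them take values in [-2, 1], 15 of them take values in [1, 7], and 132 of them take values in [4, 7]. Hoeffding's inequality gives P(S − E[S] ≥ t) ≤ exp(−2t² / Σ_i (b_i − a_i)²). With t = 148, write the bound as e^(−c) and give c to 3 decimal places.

14.795

Σ(b_i − a_i)² = 137·3² + 15·6² + 132·3² = 2961.
c = 2t² / 2961 = 2·148² / 2961 = 14.7950.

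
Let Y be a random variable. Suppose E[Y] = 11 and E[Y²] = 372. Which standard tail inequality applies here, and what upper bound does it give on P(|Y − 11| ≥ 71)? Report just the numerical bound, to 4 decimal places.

0.0498

The first two moments determine the variance, so Chebyshev's inequality is the sharpest standard bound available.
Var(Y) = E[Y²] − (E[Y])² = 372 − 121 = 251.
Chebyshev's inequality: P(|Y − μ| ≥ t) ≤ Var(Y)/t² = 251/5041 = 0.0498.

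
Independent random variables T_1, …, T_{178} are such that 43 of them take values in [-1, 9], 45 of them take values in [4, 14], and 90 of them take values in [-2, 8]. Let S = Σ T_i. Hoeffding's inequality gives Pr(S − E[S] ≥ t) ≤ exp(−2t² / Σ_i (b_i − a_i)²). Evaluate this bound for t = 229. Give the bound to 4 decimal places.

Σ(b_i − a_i)² = 43·10² + 45·10² + 90·10² = 17800.
Exponent = 2·229² / 17800 = 5.89225.
Bound = exp(−5.89225) = 0.00276.

0.0028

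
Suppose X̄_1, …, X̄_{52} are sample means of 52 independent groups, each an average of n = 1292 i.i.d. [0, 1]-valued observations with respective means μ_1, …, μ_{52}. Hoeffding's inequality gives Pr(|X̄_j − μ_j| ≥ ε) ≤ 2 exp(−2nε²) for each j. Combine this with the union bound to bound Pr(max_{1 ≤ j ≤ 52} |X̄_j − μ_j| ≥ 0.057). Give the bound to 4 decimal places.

0.0235

Per-experiment Hoeffding bound: 2·exp(−2·1292·0.057²) = 2·exp(−8.39542) = 0.0004518.
Union bound over 52 events: 52·0.0004518 = 0.02349.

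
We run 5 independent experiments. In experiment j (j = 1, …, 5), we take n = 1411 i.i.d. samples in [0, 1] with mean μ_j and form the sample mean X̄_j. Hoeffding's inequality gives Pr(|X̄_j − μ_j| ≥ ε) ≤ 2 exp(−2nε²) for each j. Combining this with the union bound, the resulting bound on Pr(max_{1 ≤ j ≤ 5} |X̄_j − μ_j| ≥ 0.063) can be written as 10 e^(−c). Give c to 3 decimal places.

Union bound over the 5 events: Pr(max_{1 ≤ j ≤ 5} |X̄_j − μ_j| ≥ 0.063) ≤ 5·2·exp(−2nε²) = 10 exp(−2·1411·0.063²).
So c = 2·1411·0.063² = 11.2005.

11.201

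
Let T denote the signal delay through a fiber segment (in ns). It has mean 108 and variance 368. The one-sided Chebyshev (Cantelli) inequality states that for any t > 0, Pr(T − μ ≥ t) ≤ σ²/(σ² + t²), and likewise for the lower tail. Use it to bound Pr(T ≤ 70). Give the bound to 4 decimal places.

0.2031

Here σ² = 368 and t = 38, so σ² + t² = 1812.
Cantelli's bound: 368/1812 = 0.2031.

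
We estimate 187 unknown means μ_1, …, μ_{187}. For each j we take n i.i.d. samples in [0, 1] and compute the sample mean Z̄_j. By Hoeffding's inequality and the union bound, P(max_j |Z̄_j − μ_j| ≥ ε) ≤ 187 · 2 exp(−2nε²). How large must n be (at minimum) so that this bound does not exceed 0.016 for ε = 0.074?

Need 2·187·exp(−2nε²) ≤ 0.016, i.e. exp(−2nε²) ≤ 0.016/374.
So 2nε² ≥ ln(374/0.016) = 10.059422.
Hence n ≥ 10.059422/(2·0.074²) = 918.501.
The smallest integer n is 919.

919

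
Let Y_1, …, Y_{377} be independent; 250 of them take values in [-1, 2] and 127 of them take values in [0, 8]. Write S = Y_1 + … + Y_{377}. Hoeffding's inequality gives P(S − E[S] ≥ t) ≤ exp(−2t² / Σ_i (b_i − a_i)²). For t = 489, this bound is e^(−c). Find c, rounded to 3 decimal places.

46.082

Σ(b_i − a_i)² = 250·3² + 127·8² = 10378.
c = 2t² / 10378 = 2·489² / 10378 = 46.0823.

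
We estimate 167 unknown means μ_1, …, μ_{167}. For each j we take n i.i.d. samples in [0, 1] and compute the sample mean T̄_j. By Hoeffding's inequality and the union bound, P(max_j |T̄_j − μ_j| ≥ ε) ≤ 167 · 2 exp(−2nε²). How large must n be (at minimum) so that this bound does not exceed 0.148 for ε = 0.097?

Need 2·167·exp(−2nε²) ≤ 0.148, i.e. exp(−2nε²) ≤ 0.148/334.
So 2nε² ≥ ln(334/0.148) = 7.721684.
Hence n ≥ 7.721684/(2·0.097²) = 410.335.
The smallest integer n is 411.

411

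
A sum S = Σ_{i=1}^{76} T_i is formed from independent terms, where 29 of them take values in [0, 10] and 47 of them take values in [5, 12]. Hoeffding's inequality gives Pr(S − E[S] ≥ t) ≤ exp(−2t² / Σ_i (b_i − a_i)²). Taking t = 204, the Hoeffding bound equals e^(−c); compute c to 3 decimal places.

15.997

Σ(b_i − a_i)² = 29·10² + 47·7² = 5203.
c = 2t² / 5203 = 2·204² / 5203 = 15.9969.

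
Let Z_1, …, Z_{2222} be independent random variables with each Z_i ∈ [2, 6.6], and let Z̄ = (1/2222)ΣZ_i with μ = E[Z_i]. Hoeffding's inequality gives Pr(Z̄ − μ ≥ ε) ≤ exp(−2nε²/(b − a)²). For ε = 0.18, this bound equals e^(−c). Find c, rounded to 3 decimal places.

6.805

c = 2nε²/(b − a)² = 2·2222·0.18² / 4.6² = 6.8046.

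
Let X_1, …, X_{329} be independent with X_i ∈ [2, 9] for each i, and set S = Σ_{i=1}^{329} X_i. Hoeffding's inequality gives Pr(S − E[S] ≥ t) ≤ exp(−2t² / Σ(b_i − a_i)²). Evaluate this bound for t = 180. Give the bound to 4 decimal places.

Σ(b_i − a_i)² = 329·(7)² = 16121.
Exponent = 2·180²/16121 = 4.0196.
Bound = exp(−4.0196) = 0.01796.

0.0180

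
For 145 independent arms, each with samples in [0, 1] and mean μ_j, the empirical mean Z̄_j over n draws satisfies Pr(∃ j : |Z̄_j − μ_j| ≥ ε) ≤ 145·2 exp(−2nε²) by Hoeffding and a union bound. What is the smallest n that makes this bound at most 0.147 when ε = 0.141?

191

Need 2·145·exp(−2nε²) ≤ 0.147, i.e. exp(−2nε²) ≤ 0.147/290.
So 2nε² ≥ ln(290/0.147) = 7.587204.
Hence n ≥ 7.587204/(2·0.141²) = 190.815.
The smallest integer n is 191.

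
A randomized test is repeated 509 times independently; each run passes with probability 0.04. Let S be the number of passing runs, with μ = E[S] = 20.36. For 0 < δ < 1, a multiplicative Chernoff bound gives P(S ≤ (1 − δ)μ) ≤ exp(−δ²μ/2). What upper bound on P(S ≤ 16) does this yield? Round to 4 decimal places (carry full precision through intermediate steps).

Write 16 = (1 − δ)μ, so δ = 1 − 16/20.36 = 0.2141454…
Then the exponent is δ²μ/2 = (μ − 16)²/(2μ) = 0.466837.
Bound = exp(−0.466837) = 0.62698.

0.6270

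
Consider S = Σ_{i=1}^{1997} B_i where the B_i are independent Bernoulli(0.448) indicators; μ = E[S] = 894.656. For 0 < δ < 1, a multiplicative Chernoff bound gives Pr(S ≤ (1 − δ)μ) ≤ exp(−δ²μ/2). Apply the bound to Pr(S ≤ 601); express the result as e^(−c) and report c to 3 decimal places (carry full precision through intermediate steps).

48.194

Write 601 = (1 − δ)μ, so δ = 1 − 601/894.656 = 0.3282334…
Then the exponent is δ²μ/2 = (μ − 601)²/(2μ) = 48.193857.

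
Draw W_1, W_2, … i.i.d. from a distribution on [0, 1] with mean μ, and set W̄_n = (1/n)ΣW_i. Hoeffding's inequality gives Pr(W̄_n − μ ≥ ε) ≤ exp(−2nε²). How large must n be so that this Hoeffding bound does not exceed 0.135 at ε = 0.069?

Require exp(−2nε²) ≤ 0.135, i.e. 2nε² ≥ ln(1/0.135) = 2.002481.
So n ≥ 2.002481 / (2·0.069²) = 210.300.
The smallest integer n is 211.

211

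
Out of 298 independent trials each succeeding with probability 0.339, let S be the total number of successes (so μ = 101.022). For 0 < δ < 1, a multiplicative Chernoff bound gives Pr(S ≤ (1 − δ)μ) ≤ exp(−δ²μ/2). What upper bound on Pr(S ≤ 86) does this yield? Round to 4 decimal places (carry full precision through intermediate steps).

0.3273

Write 86 = (1 − δ)μ, so δ = 1 − 86/101.022 = 0.1487003…
Then the exponent is δ²μ/2 = (μ − 86)²/(2μ) = 1.116888.
Bound = exp(−1.116888) = 0.32730.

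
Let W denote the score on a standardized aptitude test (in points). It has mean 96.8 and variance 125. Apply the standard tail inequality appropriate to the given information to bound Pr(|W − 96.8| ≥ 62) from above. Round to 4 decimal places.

0.0325

Mean and variance are known, so Chebyshev's inequality applies.
Chebyshev: Pr(|W − μ| ≥ t) ≤ Var(W)/t².
Bound = 125 / 3844 = 0.0325.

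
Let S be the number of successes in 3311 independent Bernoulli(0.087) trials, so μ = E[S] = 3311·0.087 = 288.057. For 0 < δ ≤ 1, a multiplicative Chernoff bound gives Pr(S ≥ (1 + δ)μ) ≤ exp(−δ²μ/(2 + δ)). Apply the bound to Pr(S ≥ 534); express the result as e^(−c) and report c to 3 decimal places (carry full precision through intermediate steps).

Write 534 = (1 + δ)μ, so δ = 534/288.057 − 1 = 0.8537998…
Then the exponent is δ²μ/(2 + δ) = (534 − μ)² / (μ·(2 + δ)) = 73.581223.

73.581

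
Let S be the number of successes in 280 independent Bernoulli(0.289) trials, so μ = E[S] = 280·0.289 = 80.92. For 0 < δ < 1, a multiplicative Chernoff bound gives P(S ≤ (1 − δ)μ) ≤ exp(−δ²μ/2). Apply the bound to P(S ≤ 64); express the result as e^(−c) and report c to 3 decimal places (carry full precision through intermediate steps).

Write 64 = (1 − δ)μ, so δ = 1 − 64/80.92 = 0.2090954…
Then the exponent is δ²μ/2 = (μ − 64)²/(2μ) = 1.768947.

1.769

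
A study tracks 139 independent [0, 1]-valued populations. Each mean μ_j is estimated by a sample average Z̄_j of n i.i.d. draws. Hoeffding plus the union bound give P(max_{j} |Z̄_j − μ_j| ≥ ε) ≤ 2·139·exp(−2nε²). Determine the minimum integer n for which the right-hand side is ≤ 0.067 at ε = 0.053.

Need 2·139·exp(−2nε²) ≤ 0.067, i.e. exp(−2nε²) ≤ 0.067/278.
So 2nε² ≥ ln(278/0.067) = 8.330684.
Hence n ≥ 8.330684/(2·0.053²) = 1482.856.
The smallest integer n is 1483.

1483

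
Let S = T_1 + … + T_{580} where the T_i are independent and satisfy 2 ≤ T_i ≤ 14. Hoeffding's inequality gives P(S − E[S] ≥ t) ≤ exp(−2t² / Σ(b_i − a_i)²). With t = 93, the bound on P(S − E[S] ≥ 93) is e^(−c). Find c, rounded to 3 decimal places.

Σ(b_i − a_i)² = 580·(12)² = 83520.
c = 2t²/83520 = 2·93²/83520 = 0.2071.

0.207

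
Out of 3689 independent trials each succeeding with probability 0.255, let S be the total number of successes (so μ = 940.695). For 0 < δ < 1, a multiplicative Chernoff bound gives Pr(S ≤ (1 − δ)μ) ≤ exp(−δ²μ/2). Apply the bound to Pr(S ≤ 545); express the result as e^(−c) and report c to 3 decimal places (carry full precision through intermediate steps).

Write 545 = (1 − δ)μ, so δ = 1 − 545/940.695 = 0.4206411…
Then the exponent is δ²μ/2 = (μ − 545)²/(2μ) = 83.222794.

83.223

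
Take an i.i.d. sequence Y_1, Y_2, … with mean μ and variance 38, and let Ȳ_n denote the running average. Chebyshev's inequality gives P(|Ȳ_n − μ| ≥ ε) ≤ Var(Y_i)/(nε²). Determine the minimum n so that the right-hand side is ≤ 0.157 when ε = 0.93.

280

Require 38/(n·0.93²) ≤ 0.157, i.e. n ≥ 38/(0.157·0.93²) = 279.845.
The smallest integer n is 280.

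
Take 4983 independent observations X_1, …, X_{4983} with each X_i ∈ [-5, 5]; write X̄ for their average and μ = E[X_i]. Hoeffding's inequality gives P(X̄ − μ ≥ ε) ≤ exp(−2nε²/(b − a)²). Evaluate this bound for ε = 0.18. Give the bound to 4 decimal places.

Exponent: 2nε²/(b − a)² = 2·4983·0.18² / 10² = 3.22898.
Bound = exp(−3.22898) = 0.03960.

0.0396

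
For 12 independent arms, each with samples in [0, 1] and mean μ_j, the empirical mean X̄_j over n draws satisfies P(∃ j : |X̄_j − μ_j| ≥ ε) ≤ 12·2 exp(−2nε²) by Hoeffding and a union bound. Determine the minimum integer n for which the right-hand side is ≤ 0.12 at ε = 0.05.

1060

Need 2·12·exp(−2nε²) ≤ 0.12, i.e. exp(−2nε²) ≤ 0.12/24.
So 2nε² ≥ ln(24/0.12) = 5.298317.
Hence n ≥ 5.298317/(2·0.05²) = 1059.663.
The smallest integer n is 1060.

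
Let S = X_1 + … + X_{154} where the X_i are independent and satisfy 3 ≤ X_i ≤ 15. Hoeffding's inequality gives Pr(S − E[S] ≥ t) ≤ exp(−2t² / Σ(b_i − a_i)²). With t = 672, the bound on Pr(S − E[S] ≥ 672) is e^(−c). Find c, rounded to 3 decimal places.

40.727

Σ(b_i − a_i)² = 154·(12)² = 22176.
c = 2t²/22176 = 2·672²/22176 = 40.7273.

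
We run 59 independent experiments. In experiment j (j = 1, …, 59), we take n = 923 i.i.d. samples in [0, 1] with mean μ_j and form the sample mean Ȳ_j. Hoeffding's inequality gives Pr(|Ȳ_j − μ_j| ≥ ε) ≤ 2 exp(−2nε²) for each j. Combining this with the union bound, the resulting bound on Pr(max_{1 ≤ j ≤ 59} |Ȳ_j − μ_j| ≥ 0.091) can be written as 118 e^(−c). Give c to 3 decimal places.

15.287

Union bound over the 59 events: Pr(max_{1 ≤ j ≤ 59} |Ȳ_j − μ_j| ≥ 0.091) ≤ 59·2·exp(−2nε²) = 118 exp(−2·923·0.091²).
So c = 2·923·0.091² = 15.2867.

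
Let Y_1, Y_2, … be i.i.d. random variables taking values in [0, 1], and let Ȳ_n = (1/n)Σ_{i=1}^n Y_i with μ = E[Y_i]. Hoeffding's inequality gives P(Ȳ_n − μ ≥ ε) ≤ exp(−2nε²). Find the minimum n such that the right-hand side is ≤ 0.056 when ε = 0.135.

Require exp(−2nε²) ≤ 0.056, i.e. 2nε² ≥ ln(1/0.056) = 2.882404.
So n ≥ 2.882404 / (2·0.135²) = 79.078.
The smallest integer n is 80.

80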